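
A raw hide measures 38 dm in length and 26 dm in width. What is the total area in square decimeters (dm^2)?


988 dm^2

Area = length x width
Area = 38 x 26 = 988 dm^2


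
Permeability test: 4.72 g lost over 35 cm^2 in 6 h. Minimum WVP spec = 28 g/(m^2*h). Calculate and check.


WVP = 224.76 g/(m^2*h)
Meets specification: Yes


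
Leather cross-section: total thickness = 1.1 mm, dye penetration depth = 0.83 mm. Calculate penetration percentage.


Penetration% = 0.83 / 1.1 x 100
Penetration = 75.5%


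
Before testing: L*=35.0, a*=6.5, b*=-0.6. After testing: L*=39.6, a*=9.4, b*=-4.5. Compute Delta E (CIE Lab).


dL = 39.6 - 35.0 = 4.6
da = 9.4 - 6.5 = 2.9
db = -4.5 - (-0.6) = -3.9
dE = sqrt((4.6)^2 + (2.9)^2 + (-3.9)^2) = 6.69


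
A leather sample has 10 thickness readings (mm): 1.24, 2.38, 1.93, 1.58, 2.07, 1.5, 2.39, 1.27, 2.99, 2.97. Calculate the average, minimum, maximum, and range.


Sum = 20.32
Average = 20.32 / 10 = 2.03 mm
Minimum = 1.24 mm
Maximum = 2.99 mm
Range = 2.99 - 1.24 = 1.75 mm


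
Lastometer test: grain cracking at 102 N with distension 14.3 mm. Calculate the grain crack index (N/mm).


7.1 N/mm

Grain crack index = force / distension
Index = 102 / 14.3 = 7.1 N/mm


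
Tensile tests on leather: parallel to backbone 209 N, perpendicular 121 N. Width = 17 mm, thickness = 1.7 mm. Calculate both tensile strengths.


Parallel = 7.23 N/mm^2
Perpendicular = 4.19 N/mm^2


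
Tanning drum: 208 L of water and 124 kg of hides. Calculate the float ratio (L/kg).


Float ratio = water / hide weight
Ratio = 208 / 124 = 1.7


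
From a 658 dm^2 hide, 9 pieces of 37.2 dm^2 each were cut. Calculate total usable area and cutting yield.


Total usable = 9 x 37.2 = 334.8 dm^2
Yield = 334.8 / 658 x 100 = 50.9%


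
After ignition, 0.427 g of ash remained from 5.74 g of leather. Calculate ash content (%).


Ash% = 0.427 / 5.74 x 100
Ash% = 7.44%


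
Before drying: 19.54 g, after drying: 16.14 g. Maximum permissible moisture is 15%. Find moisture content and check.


MC = (19.54 - 16.14) / 19.54 x 100 = 17.4%
Maximum: 15%
Acceptable: No


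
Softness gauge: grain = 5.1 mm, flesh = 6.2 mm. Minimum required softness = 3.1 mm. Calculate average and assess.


Average = (5.1 + 6.2) / 2 = 5.65 mm
Minimum = 3.1 mm
Meets requirement: Yes


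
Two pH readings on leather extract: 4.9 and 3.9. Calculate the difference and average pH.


Difference = |4.9 - 3.9| = 1.0
Average = (4.9 + 3.9) / 2 = 4.40


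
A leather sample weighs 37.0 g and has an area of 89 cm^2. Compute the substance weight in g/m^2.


4157.3 g/m^2


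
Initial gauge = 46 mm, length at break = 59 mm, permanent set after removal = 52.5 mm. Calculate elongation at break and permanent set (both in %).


Elongation at break = 28.3%
Permanent set = 14.1%


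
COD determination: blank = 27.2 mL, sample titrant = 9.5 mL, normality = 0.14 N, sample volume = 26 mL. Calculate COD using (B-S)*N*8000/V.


COD = (27.2 - 9.5) x 0.14 x 8000 / 26
COD = 17.7 x 0.14 x 8000 / 26
COD = 762.5 mg/L


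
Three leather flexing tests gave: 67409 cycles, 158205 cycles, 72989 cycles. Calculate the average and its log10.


Average = (67409 + 158205 + 72989) / 3 = 99534 cycles
log10(99534) = 5.00


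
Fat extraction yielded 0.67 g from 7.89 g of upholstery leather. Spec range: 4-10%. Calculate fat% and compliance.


Fat% = 0.67 / 7.89 x 100 = 8.5%
Spec range: 4-10%
Compliant: Yes


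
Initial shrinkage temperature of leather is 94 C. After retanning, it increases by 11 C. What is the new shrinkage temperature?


105 C

New Ts = 94 + 11 = 105 C


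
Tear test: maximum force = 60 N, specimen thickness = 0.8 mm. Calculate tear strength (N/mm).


Tear strength = force / thickness
Tear = 60 / 0.8 = 75.0 N/mm


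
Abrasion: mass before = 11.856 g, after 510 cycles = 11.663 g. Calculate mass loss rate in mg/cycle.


0.378 mg/cycle

Mass loss = 11.856 - 11.663 = 0.193 g
Rate = 0.193 / 510 x 1000 = 0.378 mg/cycle


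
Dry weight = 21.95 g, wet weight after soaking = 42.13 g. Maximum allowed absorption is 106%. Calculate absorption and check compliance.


Absorption = 91.9%
Compliant: Yes

WA = (42.13 - 21.95) / 21.95 x 100 = 91.9%
Maximum allowed: 106%
Compliant: Yes


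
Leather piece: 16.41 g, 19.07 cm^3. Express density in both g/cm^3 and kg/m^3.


Density = 16.41 / 19.07 = 0.861 g/cm^3
Convert: 0.861 x 1000 = 861 kg/m^3


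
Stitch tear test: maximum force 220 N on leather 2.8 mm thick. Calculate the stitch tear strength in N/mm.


78.6 N/mm

Stitch tear strength = force / thickness
STS = 220 / 2.8 = 78.6 N/mm


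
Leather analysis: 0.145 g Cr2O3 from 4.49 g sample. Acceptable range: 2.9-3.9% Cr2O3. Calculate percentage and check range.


Cr2O3 = 3.23%
Within range: Yes


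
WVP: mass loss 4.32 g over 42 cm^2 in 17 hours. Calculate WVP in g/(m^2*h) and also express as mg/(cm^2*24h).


WVP = 60.50 g/(m^2*h)
Daily rate = 145.21 mg/(cm^2*24h)


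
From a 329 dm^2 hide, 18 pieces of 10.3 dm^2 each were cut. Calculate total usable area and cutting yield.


Usable area = 185.4 dm^2
Yield = 56.4%


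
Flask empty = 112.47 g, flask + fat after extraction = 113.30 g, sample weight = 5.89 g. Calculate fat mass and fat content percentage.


Fat mass = 113.30 - 112.47 = 0.83 g
Fat% = 0.83 / 5.89 x 100 = 14.1%


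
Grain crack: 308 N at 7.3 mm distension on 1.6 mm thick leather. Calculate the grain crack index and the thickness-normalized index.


Crack index = 308 / 7.3 = 42.2 N/mm
Normalized = 42.2 / 1.6 = 26.4 N/mm per mm


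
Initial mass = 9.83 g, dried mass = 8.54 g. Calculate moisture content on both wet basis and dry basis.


Moisture lost = 9.83 - 8.54 = 1.29 g
Wet basis MC = 1.29 / 9.83 x 100 = 13.1%
Dry basis MC = 1.29 / 8.54 x 100 = 15.1%


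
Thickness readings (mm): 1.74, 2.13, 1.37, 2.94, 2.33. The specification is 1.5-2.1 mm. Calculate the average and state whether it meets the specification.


Sum = 10.51
Average = 10.51 / 5 = 2.10 mm
Specification range: 1.5 to 2.1 mm
Within spec: Yes


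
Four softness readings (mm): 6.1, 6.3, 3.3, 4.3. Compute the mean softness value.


Sum = 6.1 + 6.3 + 3.3 + 4.3
Mean = 20.0 / 4 = 5.00 mm


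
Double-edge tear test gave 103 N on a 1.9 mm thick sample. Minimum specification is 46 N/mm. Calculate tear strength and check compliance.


Tear strength = 103 / 1.9 = 54.2 N/mm
Required minimum = 46 N/mm
Compliant: Yes


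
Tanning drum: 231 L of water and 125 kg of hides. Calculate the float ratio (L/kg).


Float ratio = water / hide weight
Ratio = 231 / 125 = 1.8


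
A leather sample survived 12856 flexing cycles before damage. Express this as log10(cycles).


4.11

log10(12856) = 4.11


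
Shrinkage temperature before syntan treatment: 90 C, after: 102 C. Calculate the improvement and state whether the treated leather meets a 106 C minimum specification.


Improvement = 12 C
Meets 106 C spec: No


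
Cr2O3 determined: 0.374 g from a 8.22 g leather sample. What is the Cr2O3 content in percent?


Cr2O3% = 0.374 / 8.22 x 100
Cr2O3% = 4.55%


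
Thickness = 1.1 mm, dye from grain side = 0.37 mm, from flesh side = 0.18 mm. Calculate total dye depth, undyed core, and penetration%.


Total dyed = 0.37 + 0.18 = 0.55 mm
Undyed core = 1.1 - 0.55 = 0.55 mm
Penetration = 0.55 / 1.1 x 100 = 50.0%


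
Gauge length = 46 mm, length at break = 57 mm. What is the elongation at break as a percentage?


23.9%


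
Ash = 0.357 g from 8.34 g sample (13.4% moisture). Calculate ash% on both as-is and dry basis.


As-is ash = 4.28%
Dry-basis ash = 4.94%


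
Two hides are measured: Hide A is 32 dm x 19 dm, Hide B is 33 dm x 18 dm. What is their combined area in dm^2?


Hide A area = 32 x 19 = 608 dm^2
Hide B area = 33 x 18 = 594 dm^2
Total = 608 + 594 = 1202 dm^2


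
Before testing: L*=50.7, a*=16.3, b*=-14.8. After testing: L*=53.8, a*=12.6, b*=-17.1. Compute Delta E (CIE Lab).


Delta E = 5.35

dL = 53.8 - 50.7 = 3.1
da = 12.6 - 16.3 = -3.7
db = -17.1 - (-14.8) = -2.3
dE = sqrt((3.1)^2 + (-3.7)^2 + (-2.3)^2) = 5.35


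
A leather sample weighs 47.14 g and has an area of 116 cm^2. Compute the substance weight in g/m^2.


Substance weight = mass / area x 10000
SW = 47.14 / 116 x 10000
SW = 4063.8 g/m^2


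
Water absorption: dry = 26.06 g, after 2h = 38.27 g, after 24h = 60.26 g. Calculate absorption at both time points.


WA (2h) = (38.27 - 26.06) / 26.06 x 100 = 46.9%
WA (24h) = (60.26 - 26.06) / 26.06 x 100 = 131.2%


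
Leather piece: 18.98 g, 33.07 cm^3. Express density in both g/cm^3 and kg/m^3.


Density = 18.98 / 33.07 = 0.574 g/cm^3
Convert: 0.574 x 1000 = 574 kg/m^3


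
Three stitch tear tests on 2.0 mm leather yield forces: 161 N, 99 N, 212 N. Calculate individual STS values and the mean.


STS1 = 80.5 N/mm
STS2 = 49.5 N/mm
STS3 = 106.0 N/mm
Mean = 78.7 N/mm


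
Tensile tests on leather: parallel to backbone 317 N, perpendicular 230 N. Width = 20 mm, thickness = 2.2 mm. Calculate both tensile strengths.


Area = 20 x 2.2 = 44.0 mm^2
TS (parallel) = 317 / 44.0 = 7.20 N/mm^2
TS (perpendicular) = 230 / 44.0 = 5.23 N/mm^2


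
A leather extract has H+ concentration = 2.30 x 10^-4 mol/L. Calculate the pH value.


pH = 3.64

pH = -log10[H+]
pH = -log10(2.30 x 10^-4) = 3.64


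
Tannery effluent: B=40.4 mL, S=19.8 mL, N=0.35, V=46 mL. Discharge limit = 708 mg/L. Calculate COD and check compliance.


COD = (40.4 - 19.8) x 0.35 x 8000 / 46 = 1253.9 mg/L
Limit: 708 mg/L
Compliant: No


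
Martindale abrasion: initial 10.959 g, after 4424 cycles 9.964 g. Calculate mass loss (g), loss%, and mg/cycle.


Loss = 10.959 - 9.964 = 0.995 g
Loss% = 0.995 / 10.959 x 100 = 9.08%
Rate = 0.995 / 4424 x 1000 = 0.225 mg/cycle


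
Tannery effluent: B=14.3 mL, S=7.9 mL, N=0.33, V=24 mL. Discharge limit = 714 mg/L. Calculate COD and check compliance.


COD = 704.0 mg/L
Compliant: Yes


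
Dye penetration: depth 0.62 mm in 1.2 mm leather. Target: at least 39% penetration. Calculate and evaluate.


Penetration = 51.7%
Meets target: Yes

Penetration = 0.62 / 1.2 x 100 = 51.7%
Target: 39%
Meets target: Yes


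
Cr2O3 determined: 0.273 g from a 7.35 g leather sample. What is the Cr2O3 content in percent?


3.71%

Cr2O3% = 0.273 / 7.35 x 100
Cr2O3% = 3.71%


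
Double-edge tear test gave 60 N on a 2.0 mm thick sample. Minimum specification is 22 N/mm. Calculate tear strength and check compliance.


Tear strength = 30.0 N/mm
Compliant: Yes


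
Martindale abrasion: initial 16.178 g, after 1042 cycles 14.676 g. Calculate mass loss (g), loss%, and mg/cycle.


Loss = 16.178 - 14.676 = 1.502 g
Loss% = 1.502 / 16.178 x 100 = 9.28%
Rate = 1.502 / 1042 x 1000 = 1.441 mg/cycle


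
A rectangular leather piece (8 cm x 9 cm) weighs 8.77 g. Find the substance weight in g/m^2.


Area = 8 x 9 = 72 cm^2
SW = 8.77 / 72 x 10000 = 1218.1 g/m^2


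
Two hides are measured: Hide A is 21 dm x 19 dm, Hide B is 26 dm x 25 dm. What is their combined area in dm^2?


1049 dm^2

Hide A area = 21 x 19 = 399 dm^2
Hide B area = 26 x 25 = 650 dm^2
Total = 399 + 650 = 1049 dm^2


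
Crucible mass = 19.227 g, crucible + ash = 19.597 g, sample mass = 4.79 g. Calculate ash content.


Ash mass = 0.370 g
Ash content = 7.72%

Ash mass = 19.597 - 19.227 = 0.370 g
Ash% = 0.370 / 4.79 x 100 = 7.72%


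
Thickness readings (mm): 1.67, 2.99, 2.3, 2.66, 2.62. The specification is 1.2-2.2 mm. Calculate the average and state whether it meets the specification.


Sum = 12.24
Average = 12.24 / 5 = 2.45 mm
Specification range: 1.2 to 2.2 mm
Within spec: No


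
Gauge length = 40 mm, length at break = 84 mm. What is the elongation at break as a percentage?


110.0%


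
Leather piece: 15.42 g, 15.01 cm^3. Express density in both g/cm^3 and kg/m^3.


1.027 g/cm^3
1027 kg/m^3

Density = 15.42 / 15.01 = 1.027 g/cm^3
Convert: 1.027 x 1000 = 1027 kg/m^3


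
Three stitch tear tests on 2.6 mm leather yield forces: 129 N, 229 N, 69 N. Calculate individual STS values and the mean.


STS1 = 129 / 2.6 = 49.6 N/mm
STS2 = 229 / 2.6 = 88.1 N/mm
STS3 = 69 / 2.6 = 26.5 N/mm
Mean = (49.6 + 88.1 + 26.5) / 3 = 54.7 N/mm


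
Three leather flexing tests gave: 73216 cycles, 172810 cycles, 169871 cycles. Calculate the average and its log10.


Average = 138632 cycles
log10 = 5.14

Average = (73216 + 172810 + 169871) / 3 = 138632 cycles
log10(138632) = 5.14


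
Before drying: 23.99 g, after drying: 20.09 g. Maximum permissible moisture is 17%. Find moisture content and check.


MC = (23.99 - 20.09) / 23.99 x 100 = 16.3%
Maximum: 17%
Acceptable: Yes


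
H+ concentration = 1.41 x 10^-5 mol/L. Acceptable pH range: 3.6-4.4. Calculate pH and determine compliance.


pH = 4.85
Compliant: No


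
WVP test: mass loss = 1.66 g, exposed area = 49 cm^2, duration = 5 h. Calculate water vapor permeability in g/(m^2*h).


67.76 g/(m^2*h)


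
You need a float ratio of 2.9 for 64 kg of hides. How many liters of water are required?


185.6 L

Water = hide weight x target ratio
Water = 64 x 2.9 = 185.6 L


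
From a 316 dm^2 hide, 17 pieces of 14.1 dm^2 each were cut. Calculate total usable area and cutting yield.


Usable area = 239.7 dm^2
Yield = 75.9%


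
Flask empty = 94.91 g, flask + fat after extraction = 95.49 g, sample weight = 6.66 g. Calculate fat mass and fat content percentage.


Fat mass = 0.58 g
Fat content = 8.7%

Fat mass = 95.49 - 94.91 = 0.58 g
Fat% = 0.58 / 6.66 x 100 = 8.7%


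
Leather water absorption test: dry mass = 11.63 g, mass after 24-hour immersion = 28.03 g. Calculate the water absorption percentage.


141.0%


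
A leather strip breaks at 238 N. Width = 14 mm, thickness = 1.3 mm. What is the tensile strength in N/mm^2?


Cross-sectional area = 14 x 1.3 = 18.2 mm^2
Tensile strength = 238 / 18.2 = 13.08 N/mm^2


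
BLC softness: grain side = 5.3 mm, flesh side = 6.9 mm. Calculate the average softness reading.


Average = (5.3 + 6.9) / 2
Average = 6.10 mm


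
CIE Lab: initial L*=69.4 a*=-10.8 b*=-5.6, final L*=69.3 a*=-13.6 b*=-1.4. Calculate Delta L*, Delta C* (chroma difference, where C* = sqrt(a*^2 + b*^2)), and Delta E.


Delta L* = 69.3 - 69.4 = -0.1
C1* = sqrt((-10.8)^2 + (-5.6)^2) = 12.166
C2* = sqrt((-13.6)^2 + (-1.4)^2) = 13.672
Delta C* = 13.672 - 12.166 = 1.51
Delta E = sqrt((-0.1)^2 + (-2.8)^2 + (4.2)^2) = 5.05


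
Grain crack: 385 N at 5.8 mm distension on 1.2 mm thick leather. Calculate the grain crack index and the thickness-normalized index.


Crack index = 66.4 N/mm
Normalized index = 55.3 N/mm per mm

Crack index = 385 / 5.8 = 66.4 N/mm
Normalized = 66.4 / 1.2 = 55.3 N/mm per mm


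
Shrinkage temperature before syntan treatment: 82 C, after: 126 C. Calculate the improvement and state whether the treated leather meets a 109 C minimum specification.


Improvement = 44 C
Meets 109 C spec: Yes


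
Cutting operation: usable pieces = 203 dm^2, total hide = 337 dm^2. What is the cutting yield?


60.2%


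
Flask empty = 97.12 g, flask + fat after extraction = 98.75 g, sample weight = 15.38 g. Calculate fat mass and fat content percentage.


Fat mass = 1.63 g
Fat content = 10.6%


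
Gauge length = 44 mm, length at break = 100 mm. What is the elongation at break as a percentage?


Extension = 100 - 44 = 56 mm
Elongation = 56 / 44 x 100 = 127.3%


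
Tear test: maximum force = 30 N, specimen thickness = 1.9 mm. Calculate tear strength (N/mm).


15.8 N/mm


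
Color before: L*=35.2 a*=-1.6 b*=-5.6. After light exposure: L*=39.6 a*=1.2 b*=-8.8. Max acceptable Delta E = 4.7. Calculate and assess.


dL = 4.4, da = 2.8, db = -3.2
dE = sqrt((4.4)^2 + (2.8)^2 + (-3.2)^2) = 6.12
Max = 4.7
Passes: No


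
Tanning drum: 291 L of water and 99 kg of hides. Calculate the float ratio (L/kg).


2.9

Float ratio = water / hide weight
Ratio = 291 / 99 = 2.9


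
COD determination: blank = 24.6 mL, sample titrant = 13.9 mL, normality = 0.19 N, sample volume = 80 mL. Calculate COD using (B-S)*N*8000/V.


COD = (24.6 - 13.9) x 0.19 x 8000 / 80
COD = 10.7 x 0.19 x 8000 / 80
COD = 203.3 mg/L


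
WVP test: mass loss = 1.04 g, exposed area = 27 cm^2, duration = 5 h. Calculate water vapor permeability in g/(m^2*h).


WVP = mass_loss / (area x time) x 10000
WVP = 1.04 / (27 x 5) x 10000
WVP = 1.04 / 135 x 10000 = 77.04 g/(m^2*h)


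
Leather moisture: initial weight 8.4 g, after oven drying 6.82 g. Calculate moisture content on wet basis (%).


Moisture = 8.4 - 6.82 = 1.58 g
MC = 1.58 / 8.4 x 100 = 18.8%


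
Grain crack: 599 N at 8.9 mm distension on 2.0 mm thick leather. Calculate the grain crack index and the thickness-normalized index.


Crack index = 599 / 8.9 = 67.3 N/mm
Normalized = 67.3 / 2.0 = 33.7 N/mm per mm


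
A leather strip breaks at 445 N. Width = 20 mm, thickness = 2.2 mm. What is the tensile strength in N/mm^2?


Cross-sectional area = 20 x 2.2 = 44.0 mm^2
Tensile strength = 445 / 44.0 = 10.11 N/mm^2


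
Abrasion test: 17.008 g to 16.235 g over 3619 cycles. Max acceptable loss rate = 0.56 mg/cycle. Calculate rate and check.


Loss = 17.008 - 16.235 = 0.773 g
Rate = 0.773 g / 3619 cycles x 1000 = 0.214 mg/cycle
Max = 0.56 mg/cycle
Passes: Yes


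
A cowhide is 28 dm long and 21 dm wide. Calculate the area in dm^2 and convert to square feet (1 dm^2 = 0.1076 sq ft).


Area = 28 x 21 = 588 dm^2
Conversion: 588 x 0.1076 = 63.27 sq ft


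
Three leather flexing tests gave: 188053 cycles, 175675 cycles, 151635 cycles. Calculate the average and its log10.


Average = (188053 + 175675 + 151635) / 3 = 171788 cycles
log10(171788) = 5.23


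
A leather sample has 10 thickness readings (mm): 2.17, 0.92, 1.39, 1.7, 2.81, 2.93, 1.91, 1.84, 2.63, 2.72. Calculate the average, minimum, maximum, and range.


Sum = 21.02
Average = 21.02 / 10 = 2.10 mm
Minimum = 0.92 mm
Maximum = 2.93 mm
Range = 2.93 - 0.92 = 2.01 mm


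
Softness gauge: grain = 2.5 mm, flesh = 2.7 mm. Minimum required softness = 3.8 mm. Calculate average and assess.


Average softness = 2.60 mm
Meets requirement: No

Average = (2.5 + 2.7) / 2 = 2.60 mm
Minimum = 3.8 mm
Meets requirement: No


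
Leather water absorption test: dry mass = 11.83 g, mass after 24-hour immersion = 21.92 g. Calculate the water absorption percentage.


85.3%

Water absorbed = 21.92 - 11.83 = 10.09 g
WA% = 10.09 / 11.83 x 100 = 85.3%


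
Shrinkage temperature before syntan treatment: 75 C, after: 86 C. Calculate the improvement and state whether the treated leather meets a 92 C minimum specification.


Improvement = 86 - 75 = 11 C
Spec check: 86 C >= 92 C? No


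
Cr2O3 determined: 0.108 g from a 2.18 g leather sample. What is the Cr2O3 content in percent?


4.95%


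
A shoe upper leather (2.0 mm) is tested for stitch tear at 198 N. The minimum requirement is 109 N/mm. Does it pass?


STS = 198 / 2.0 = 99.0 N/mm
Minimum required: 109 N/mm
Passes: No


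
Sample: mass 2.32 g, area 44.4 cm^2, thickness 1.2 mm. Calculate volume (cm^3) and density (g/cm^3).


Volume = 5.328 cm^3
Density = 0.435 g/cm^3

Thickness in cm = 1.2 / 10 = 0.12 cm
Volume = 44.4 x 0.12 = 5.328 cm^3
Density = 2.32 / 5.328 = 0.435 g/cm^3


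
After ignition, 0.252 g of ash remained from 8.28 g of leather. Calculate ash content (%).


3.04%

Ash% = 0.252 / 8.28 x 100
Ash% = 3.04%


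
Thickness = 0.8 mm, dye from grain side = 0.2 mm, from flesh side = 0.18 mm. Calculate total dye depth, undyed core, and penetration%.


Total dyed = 0.38 mm
Undyed core = 0.42 mm
Penetration = 47.5%

Total dyed = 0.2 + 0.18 = 0.38 mm
Undyed core = 0.8 - 0.38 = 0.42 mm
Penetration = 0.38 / 0.8 x 100 = 47.5%


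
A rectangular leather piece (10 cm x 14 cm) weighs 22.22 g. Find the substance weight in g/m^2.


Area = 10 x 14 = 140 cm^2
SW = 22.22 / 140 x 10000 = 1587.1 g/m^2


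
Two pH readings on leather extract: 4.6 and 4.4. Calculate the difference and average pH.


Difference = 0.2
Average pH = 4.50

Difference = |4.6 - 4.4| = 0.2
Average = (4.6 + 4.4) / 2 = 4.50


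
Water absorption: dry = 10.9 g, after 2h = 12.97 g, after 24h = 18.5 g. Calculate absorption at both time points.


2h absorption = 19.0%
24h absorption = 69.7%


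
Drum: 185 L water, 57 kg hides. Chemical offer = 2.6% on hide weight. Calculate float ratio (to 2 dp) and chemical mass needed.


Float ratio = 185 / 57 = 3.25
Chemical = 57 x 2.6 / 100 = 1.482 kg


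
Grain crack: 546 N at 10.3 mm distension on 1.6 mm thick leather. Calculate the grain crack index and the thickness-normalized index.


Crack index = 53.0 N/mm
Normalized index = 33.1 N/mm per mm

Crack index = 546 / 10.3 = 53.0 N/mm
Normalized = 53.0 / 1.6 = 33.1 N/mm per mm


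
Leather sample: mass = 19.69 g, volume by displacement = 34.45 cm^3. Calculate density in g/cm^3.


Density = mass / volume
Density = 19.69 / 34.45 = 0.572 g/cm^3


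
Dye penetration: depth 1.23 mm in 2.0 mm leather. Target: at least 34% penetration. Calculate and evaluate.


Penetration = 1.23 / 2.0 x 100 = 61.5%
Target: 34%
Meets target: Yes


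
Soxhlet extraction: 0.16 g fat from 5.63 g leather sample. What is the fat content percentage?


2.8%


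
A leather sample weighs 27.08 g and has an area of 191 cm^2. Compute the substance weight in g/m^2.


Substance weight = mass / area x 10000
SW = 27.08 / 191 x 10000
SW = 1417.8 g/m^2


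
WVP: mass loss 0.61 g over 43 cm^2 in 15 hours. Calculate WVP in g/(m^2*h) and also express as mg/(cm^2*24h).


WVP = 9.46 g/(m^2*h)
Daily rate = 22.70 mg/(cm^2*24h)


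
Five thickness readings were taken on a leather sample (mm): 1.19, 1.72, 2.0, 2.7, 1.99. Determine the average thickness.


Sum = 1.19 + 1.72 + 2.0 + 2.7 + 1.99 = 9.60
Average = 9.60 / 5 = 1.92 mm


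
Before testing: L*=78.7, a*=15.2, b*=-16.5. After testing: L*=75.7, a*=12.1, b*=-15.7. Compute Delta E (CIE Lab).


Delta E = 4.39


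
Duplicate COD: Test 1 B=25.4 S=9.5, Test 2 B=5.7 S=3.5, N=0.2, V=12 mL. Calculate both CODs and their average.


COD1 = (25.4 - 9.5) x 0.2 x 8000 / 12 = 2120.0 mg/L
COD2 = (5.7 - 3.5) x 0.2 x 8000 / 12 = 293.3 mg/L
Average = (2120.0 + 293.3) / 2 = 1206.7 mg/L


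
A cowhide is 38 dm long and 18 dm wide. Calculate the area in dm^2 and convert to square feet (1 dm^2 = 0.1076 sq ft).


Area = 38 x 18 = 684 dm^2
Conversion: 684 x 0.1076 = 73.60 sq ft


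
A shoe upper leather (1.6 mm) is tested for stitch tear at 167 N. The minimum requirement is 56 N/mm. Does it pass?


STS = 104.4 N/mm
Passes: Yes


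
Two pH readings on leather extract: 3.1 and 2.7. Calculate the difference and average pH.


Difference = 0.4
Average pH = 2.90

Difference = |3.1 - 2.7| = 0.4
Average = (3.1 + 2.7) / 2 = 2.90


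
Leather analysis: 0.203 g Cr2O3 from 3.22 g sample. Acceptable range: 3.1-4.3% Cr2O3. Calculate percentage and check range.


Cr2O3% = 0.203 / 3.22 x 100 = 6.30%
Acceptable range: 3.1 to 4.3%
Within range: No


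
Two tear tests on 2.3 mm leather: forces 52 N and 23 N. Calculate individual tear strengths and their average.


Tear 1 = 22.6 N/mm
Tear 2 = 10.0 N/mm
Average = 16.3 N/mm

Tear 1 = 52 / 2.3 = 22.6 N/mm
Tear 2 = 23 / 2.3 = 10.0 N/mm
Average = (22.6 + 10.0) / 2 = 16.3 N/mm


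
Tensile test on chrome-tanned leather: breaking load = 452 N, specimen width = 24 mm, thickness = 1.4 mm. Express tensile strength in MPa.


Cross-section = 24 x 1.4 = 33.6 mm^2
TS = 452 / 33.6 = 13.45 MPa
(1 N/mm^2 = 1 MPa)


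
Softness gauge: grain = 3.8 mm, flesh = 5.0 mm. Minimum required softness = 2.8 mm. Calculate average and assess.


Average = (3.8 + 5.0) / 2 = 4.40 mm
Minimum = 2.8 mm
Meets requirement: Yes


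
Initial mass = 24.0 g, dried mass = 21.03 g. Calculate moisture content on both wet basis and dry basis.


Wet basis = 12.4%
Dry basis = 14.1%


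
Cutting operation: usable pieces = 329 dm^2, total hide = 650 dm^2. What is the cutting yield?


Yield = usable / total x 100
Yield = 329 / 650 x 100 = 50.6%


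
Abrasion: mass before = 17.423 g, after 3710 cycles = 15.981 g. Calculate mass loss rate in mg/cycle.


0.389 mg/cycle

Mass loss = 17.423 - 15.981 = 1.442 g
Rate = 1.442 / 3710 x 1000 = 0.389 mg/cycle


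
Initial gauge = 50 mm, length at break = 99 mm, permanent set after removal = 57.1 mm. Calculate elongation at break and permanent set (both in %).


Elongation at break = 98.0%
Permanent set = 14.2%

Elongation at break = (99 - 50) / 50 x 100 = 98.0%
Permanent set = (57.1 - 50) / 50 x 100 = 14.2%


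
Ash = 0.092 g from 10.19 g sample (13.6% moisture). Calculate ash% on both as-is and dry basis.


As-is ash% = 0.092 / 10.19 x 100 = 0.90%
Dry mass = 10.19 x (100 - 13.6) / 100 = 8.80416 g
Dry-basis ash% = 0.092 / 8.80416 x 100 = 1.04%


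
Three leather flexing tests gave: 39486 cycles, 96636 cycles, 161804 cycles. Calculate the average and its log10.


Average = 99309 cycles
log10 = 5.00


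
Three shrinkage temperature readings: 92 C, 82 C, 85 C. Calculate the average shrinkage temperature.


86.3 C


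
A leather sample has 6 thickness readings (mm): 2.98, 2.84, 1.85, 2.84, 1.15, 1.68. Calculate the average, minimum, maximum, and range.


Sum = 13.34
Average = 13.34 / 6 = 2.22 mm
Minimum = 1.15 mm
Maximum = 2.98 mm
Range = 2.98 - 1.15 = 1.83 mm


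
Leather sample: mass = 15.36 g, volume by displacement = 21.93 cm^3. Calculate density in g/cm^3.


Density = mass / volume
Density = 15.36 / 21.93 = 0.700 g/cm^3


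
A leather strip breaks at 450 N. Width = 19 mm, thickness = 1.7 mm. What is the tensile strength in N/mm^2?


13.93 N/mm^2

Cross-sectional area = 19 x 1.7 = 32.3 mm^2
Tensile strength = 450 / 32.3 = 13.93 N/mm^2


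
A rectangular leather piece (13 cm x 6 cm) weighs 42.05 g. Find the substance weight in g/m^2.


Area = 13 x 6 = 78 cm^2
SW = 42.05 / 78 x 10000 = 5391.0 g/m^2


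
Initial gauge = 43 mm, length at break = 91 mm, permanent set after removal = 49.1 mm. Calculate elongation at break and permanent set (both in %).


Elongation at break = (91 - 43) / 43 x 100 = 111.6%
Permanent set = (49.1 - 43) / 43 x 100 = 14.2%


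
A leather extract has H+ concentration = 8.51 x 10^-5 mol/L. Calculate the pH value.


pH = 4.07

pH = -log10[H+]
pH = -log10(8.51 x 10^-5) = 4.07


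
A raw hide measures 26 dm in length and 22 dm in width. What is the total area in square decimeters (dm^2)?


572 dm^2


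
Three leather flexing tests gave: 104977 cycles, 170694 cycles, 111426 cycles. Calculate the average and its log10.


Average = 129032 cycles
log10 = 5.11


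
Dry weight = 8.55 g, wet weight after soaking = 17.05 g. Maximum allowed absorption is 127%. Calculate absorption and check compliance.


WA = (17.05 - 8.55) / 8.55 x 100 = 99.4%
Maximum allowed: 127%
Compliant: Yes


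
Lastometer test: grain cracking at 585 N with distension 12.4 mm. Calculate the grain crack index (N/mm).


47.2 N/mm


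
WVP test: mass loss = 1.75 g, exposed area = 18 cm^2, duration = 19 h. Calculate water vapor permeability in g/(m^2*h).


51.17 g/(m^2*h)

WVP = mass_loss / (area x time) x 10000
WVP = 1.75 / (18 x 19) x 10000
WVP = 1.75 / 342 x 10000 = 51.17 g/(m^2*h)


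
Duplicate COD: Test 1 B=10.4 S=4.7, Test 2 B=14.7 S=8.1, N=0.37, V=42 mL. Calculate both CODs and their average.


COD1 = (10.4 - 4.7) x 0.37 x 8000 / 42 = 401.7 mg/L
COD2 = (14.7 - 8.1) x 0.37 x 8000 / 42 = 465.1 mg/L
Average = (401.7 + 465.1) / 2 = 433.4 mg/L


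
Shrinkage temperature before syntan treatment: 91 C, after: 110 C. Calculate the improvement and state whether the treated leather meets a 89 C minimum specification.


Improvement = 110 - 91 = 19 C
Spec check: 110 C >= 89 C? Yes


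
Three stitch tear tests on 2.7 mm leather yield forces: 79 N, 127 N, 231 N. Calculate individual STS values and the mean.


STS1 = 29.3 N/mm
STS2 = 47.0 N/mm
STS3 = 85.6 N/mm
Mean = 54.0 N/mm


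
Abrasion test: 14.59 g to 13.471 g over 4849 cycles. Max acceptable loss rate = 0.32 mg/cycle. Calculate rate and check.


Rate = 0.231 mg/cycle
Passes: Yes

Loss = 14.59 - 13.471 = 1.119 g
Rate = 1.119 g / 4849 cycles x 1000 = 0.231 mg/cycle
Max = 0.32 mg/cycle
Passes: Yes


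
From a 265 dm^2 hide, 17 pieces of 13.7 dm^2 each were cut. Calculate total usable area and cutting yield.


Total usable = 17 x 13.7 = 232.9 dm^2
Yield = 232.9 / 265 x 100 = 87.9%


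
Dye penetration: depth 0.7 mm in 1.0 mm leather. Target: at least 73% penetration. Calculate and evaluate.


Penetration = 70.0%
Meets target: No

Penetration = 0.7 / 1.0 x 100 = 70.0%
Target: 73%
Meets target: No


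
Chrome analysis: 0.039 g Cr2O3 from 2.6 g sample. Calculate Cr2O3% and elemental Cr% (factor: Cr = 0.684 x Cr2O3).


Cr2O3% = 0.039 / 2.6 x 100 = 1.50%
Cr% = 1.50 x 0.684 = 1.03%


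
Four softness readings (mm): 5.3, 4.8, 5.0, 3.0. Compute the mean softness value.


4.53 mm


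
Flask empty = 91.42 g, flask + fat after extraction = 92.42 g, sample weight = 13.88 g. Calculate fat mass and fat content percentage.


Fat mass = 1.00 g
Fat content = 7.2%

Fat mass = 92.42 - 91.42 = 1.00 g
Fat% = 1.00 / 13.88 x 100 = 7.2%


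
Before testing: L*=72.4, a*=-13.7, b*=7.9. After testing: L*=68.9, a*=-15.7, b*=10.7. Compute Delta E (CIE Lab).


Delta E = 4.91

dL = 68.9 - 72.4 = -3.5
da = -15.7 - (-13.7) = -2.0
db = 10.7 - 7.9 = 2.8
dE = sqrt((-3.5)^2 + (-2.0)^2 + (2.8)^2) = 4.91


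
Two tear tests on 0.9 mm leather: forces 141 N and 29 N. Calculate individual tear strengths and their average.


Tear 1 = 156.7 N/mm
Tear 2 = 32.2 N/mm
Average = 94.5 N/mm

Tear 1 = 141 / 0.9 = 156.7 N/mm
Tear 2 = 29 / 0.9 = 32.2 N/mm
Average = (156.7 + 32.2) / 2 = 94.5 N/mm


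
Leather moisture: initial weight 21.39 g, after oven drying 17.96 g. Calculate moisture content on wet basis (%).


Moisture = 21.39 - 17.96 = 3.43 g
MC = 3.43 / 21.39 x 100 = 16.0%


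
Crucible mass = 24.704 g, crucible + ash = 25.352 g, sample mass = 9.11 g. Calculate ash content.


Ash mass = 0.648 g
Ash content = 7.11%


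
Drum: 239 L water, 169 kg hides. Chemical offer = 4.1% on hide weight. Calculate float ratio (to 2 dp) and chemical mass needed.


Float ratio = 239 / 169 = 1.41
Chemical = 169 x 4.1 / 100 = 6.929 kg


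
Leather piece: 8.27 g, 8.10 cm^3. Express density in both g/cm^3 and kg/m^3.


1.021 g/cm^3
1021 kg/m^3


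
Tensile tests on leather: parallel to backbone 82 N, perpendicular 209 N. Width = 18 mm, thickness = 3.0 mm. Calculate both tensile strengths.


Parallel = 1.52 N/mm^2
Perpendicular = 3.87 N/mm^2

Area = 18 x 3.0 = 54.0 mm^2
TS (parallel) = 82 / 54.0 = 1.52 N/mm^2
TS (perpendicular) = 209 / 54.0 = 3.87 N/mm^2


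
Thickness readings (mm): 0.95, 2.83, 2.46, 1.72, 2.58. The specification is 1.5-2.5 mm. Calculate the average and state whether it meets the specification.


Average = 2.11 mm
Within specification: Yes


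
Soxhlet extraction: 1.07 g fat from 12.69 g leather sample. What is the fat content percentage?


Fat content = 1.07 / 12.69 x 100
Fat = 8.4%


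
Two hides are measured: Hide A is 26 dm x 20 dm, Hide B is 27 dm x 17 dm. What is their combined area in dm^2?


979 dm^2


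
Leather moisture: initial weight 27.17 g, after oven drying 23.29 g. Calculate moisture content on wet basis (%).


Moisture = 27.17 - 23.29 = 3.88 g
MC = 3.88 / 27.17 x 100 = 14.3%


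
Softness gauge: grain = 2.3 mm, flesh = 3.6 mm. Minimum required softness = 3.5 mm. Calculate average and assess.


Average = (2.3 + 3.6) / 2 = 2.95 mm
Minimum = 3.5 mm
Meets requirement: No


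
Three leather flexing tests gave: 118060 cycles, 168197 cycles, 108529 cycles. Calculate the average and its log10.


Average = 131595 cycles
log10 = 5.12


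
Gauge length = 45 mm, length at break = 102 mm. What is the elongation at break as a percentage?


126.7%

Extension = 102 - 45 = 57 mm
Elongation = 57 / 45 x 100 = 126.7%


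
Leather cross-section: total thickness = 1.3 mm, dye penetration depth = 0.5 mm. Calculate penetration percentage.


38.5%

Penetration% = 0.5 / 1.3 x 100
Penetration = 38.5%


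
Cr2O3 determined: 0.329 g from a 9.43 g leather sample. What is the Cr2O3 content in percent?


Cr2O3% = 0.329 / 9.43 x 100
Cr2O3% = 3.49%


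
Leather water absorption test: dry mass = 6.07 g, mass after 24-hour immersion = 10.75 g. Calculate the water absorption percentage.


Water absorbed = 10.75 - 6.07 = 4.68 g
WA% = 4.68 / 6.07 x 100 = 77.1%


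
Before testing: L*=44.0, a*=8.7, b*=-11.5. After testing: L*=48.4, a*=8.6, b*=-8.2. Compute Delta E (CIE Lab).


dL = 48.4 - 44.0 = 4.4
da = 8.6 - 8.7 = -0.1
db = -8.2 - (-11.5) = 3.3
dE = sqrt((4.4)^2 + (-0.1)^2 + (3.3)^2) = 5.50


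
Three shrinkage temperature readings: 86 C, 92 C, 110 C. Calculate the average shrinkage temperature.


96.0 C

Average = (86 + 92 + 110) / 3
Average = 288 / 3 = 96.0 C


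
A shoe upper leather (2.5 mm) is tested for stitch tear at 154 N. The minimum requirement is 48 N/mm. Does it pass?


STS = 154 / 2.5 = 61.6 N/mm
Minimum required: 48 N/mm
Passes: Yes


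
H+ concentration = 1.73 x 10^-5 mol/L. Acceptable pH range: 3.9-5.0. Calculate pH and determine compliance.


pH = 4.76
Compliant: Yes


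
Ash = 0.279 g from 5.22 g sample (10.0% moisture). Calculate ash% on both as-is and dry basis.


As-is ash% = 0.279 / 5.22 x 100 = 5.34%
Dry mass = 5.22 x (100 - 10.0) / 100 = 4.698 g
Dry-basis ash% = 0.279 / 4.698 x 100 = 5.94%


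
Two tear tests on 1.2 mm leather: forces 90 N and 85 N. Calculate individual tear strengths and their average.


Tear 1 = 90 / 1.2 = 75.0 N/mm
Tear 2 = 85 / 1.2 = 70.8 N/mm
Average = (75.0 + 70.8) / 2 = 72.9 N/mm


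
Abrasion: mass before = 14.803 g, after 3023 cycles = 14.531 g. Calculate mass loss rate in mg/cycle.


Mass loss = 14.803 - 14.531 = 0.272 g
Rate = 0.272 / 3023 x 1000 = 0.090 mg/cycle


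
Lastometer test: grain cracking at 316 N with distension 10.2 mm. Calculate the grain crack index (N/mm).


Grain crack index = force / distension
Index = 316 / 10.2 = 31.0 N/mm


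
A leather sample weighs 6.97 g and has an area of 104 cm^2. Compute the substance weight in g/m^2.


Substance weight = mass / area x 10000
SW = 6.97 / 104 x 10000
SW = 670.2 g/m^2


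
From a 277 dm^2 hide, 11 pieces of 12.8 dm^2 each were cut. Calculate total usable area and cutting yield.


Total usable = 11 x 12.8 = 140.8 dm^2
Yield = 140.8 / 277 x 100 = 50.8%


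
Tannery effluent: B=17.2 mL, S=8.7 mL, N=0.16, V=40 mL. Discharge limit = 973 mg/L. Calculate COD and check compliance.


COD = 272.0 mg/L
Compliant: Yes

COD = (17.2 - 8.7) x 0.16 x 8000 / 40 = 272.0 mg/L
Limit: 973 mg/L
Compliant: Yes


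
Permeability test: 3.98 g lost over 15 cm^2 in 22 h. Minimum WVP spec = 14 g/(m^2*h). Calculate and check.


WVP = 3.98 / (15 x 22) x 10000 = 120.61 g/(m^2*h)
Minimum: 14 g/(m^2*h)
Meets spec: Yes


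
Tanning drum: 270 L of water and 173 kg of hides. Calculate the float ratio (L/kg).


Float ratio = water / hide weight
Ratio = 270 / 173 = 1.6


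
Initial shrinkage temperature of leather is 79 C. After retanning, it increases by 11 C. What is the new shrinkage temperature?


New Ts = 79 + 11 = 90 C


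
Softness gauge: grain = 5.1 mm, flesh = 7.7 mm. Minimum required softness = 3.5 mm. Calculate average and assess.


Average softness = 6.40 mm
Meets requirement: Yes

Average = (5.1 + 7.7) / 2 = 6.40 mm
Minimum = 3.5 mm
Meets requirement: Yes


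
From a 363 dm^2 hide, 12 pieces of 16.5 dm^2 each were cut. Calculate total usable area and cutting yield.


Total usable = 12 x 16.5 = 198.0 dm^2
Yield = 198.0 / 363 x 100 = 54.5%


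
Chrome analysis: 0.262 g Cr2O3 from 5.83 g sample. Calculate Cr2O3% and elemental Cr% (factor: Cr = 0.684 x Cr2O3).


Cr2O3% = 0.262 / 5.83 x 100 = 4.49%
Cr% = 4.49 x 0.684 = 3.07%


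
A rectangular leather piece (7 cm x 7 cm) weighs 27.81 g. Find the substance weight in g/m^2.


5675.5 g/m^2

Area = 7 x 7 = 49 cm^2
SW = 27.81 / 49 x 10000 = 5675.5 g/m^2


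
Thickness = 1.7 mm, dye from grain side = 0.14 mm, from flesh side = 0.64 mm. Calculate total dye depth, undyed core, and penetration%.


Total dyed = 0.14 + 0.64 = 0.78 mm
Undyed core = 1.7 - 0.78 = 0.92 mm
Penetration = 0.78 / 1.7 x 100 = 45.9%


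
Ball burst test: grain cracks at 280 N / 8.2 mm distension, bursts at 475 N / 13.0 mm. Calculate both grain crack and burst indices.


Crack index = 280 / 8.2 = 34.1 N/mm
Burst index = 475 / 13.0 = 36.5 N/mm


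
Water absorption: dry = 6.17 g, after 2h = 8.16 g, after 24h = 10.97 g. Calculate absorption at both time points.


WA (2h) = (8.16 - 6.17) / 6.17 x 100 = 32.3%
WA (24h) = (10.97 - 6.17) / 6.17 x 100 = 77.8%


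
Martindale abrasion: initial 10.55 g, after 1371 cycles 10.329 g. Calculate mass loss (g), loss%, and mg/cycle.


Loss = 10.55 - 10.329 = 0.221 g
Loss% = 0.221 / 10.55 x 100 = 2.09%
Rate = 0.221 / 1371 x 1000 = 0.161 mg/cycle


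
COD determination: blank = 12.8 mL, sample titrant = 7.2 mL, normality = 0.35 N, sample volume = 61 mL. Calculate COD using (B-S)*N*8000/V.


COD = (12.8 - 7.2) x 0.35 x 8000 / 61
COD = 5.6 x 0.35 x 8000 / 61
COD = 257.0 mg/L


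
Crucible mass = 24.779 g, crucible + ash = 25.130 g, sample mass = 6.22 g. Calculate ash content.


Ash mass = 0.351 g
Ash content = 5.64%

Ash mass = 25.130 - 24.779 = 0.351 g
Ash% = 0.351 / 6.22 x 100 = 5.64%


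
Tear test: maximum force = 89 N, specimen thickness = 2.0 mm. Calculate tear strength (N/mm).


Tear strength = force / thickness
Tear = 89 / 2.0 = 44.5 N/mm


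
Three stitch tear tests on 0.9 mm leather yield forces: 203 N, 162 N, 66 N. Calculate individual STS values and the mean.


STS1 = 203 / 0.9 = 225.6 N/mm
STS2 = 162 / 0.9 = 180.0 N/mm
STS3 = 66 / 0.9 = 73.3 N/mm
Mean = (225.6 + 180.0 + 73.3) / 3 = 159.6 N/mm


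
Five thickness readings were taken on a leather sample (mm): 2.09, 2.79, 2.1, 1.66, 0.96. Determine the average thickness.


1.92 mm

Sum = 2.09 + 2.79 + 2.1 + 1.66 + 0.96 = 9.60
Average = 9.60 / 5 = 1.92 mm


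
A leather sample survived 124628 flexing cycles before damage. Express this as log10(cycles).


log10(124628) = 5.10


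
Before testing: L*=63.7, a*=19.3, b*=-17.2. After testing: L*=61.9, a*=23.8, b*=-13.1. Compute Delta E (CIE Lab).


Delta E = 6.35

dL = 61.9 - 63.7 = -1.8
da = 23.8 - 19.3 = 4.5
db = -13.1 - (-17.2) = 4.1
dE = sqrt((-1.8)^2 + (4.5)^2 + (4.1)^2) = 6.35


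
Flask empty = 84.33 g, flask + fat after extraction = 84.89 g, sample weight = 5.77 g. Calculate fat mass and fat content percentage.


Fat mass = 84.89 - 84.33 = 0.56 g
Fat% = 0.56 / 5.77 x 100 = 9.7%


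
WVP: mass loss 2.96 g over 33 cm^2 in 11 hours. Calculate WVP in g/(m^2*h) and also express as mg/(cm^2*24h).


WVP = 2.96 / (33 x 11) x 10000 = 81.54 g/(m^2*h)
Mass loss in mg = 2.96 x 1000 = 2960 mg
Per cm^2 per 24h in mg: 2960 x 24 / (33 x 11) = 71040 / 363 = 195.70 mg/(cm^2*24h)


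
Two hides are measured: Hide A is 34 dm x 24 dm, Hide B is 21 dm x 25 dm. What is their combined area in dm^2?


1341 dm^2


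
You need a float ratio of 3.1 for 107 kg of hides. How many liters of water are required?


Water = hide weight x target ratio
Water = 107 x 3.1 = 331.7 L


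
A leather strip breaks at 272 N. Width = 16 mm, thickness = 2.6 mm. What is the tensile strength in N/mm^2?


Cross-sectional area = 16 x 2.6 = 41.6 mm^2
Tensile strength = 272 / 41.6 = 6.54 N/mm^2
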